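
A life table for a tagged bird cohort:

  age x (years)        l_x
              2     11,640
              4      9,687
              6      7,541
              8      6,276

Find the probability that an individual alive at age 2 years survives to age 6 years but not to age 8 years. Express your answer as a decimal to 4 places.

0.1087

This is the probability of reaching 6 but not 8, conditional on being alive at 2: (l_6 − l_8) / l_2.
= (7,541 − 6,276) / 11,640 = 1,265 / 11,640 = 0.108677.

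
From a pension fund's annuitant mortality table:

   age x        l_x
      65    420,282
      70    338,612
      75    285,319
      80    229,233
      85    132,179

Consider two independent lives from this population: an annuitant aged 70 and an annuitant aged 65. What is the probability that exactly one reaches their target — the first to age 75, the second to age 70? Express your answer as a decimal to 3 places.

0.291

p₁ = l_75/l_70 = 285,319/338,612 = 0.842613; p₂ = l_70/l_65 = 338,612/420,282 = 0.805678.
P(exactly one) = p₁(1−p₂) + (1−p₁)p₂ = 0.163738 + 0.126803 = 0.290541.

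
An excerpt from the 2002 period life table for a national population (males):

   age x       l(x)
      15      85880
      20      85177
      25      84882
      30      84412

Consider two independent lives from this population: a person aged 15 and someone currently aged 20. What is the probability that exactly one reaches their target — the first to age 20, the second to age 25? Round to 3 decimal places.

p₁ = l(20)/l(15) = 85177/85880 = 0.991814; p₂ = l(25)/l(20) = 84882/85177 = 0.996537.
P(exactly one) = p₁(1−p₂) + (1−p₁)p₂ = 0.003435 + 0.008158 = 0.011592.

0.012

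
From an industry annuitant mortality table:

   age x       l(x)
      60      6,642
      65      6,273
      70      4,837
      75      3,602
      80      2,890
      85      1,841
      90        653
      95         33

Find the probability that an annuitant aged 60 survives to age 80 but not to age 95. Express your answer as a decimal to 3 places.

This is the probability of reaching 80 but not 95, conditional on being alive at 60: (l(80) − l(95)) / l(60).
= (2,890 − 33) / 6,642 = 2,857 / 6,642 = 0.430142.

0.430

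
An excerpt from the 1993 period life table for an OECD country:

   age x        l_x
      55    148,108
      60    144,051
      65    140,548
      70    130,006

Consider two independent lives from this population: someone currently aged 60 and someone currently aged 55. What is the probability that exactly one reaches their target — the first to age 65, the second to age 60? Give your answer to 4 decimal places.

0.0504

p₁ = l_65/l_60 = 140,548/144,051 = 0.975682; p₂ = l_60/l_55 = 144,051/148,108 = 0.972608.
P(exactly one) = p₁(1−p₂) + (1−p₁)p₂ = 0.026726 + 0.023652 = 0.050378.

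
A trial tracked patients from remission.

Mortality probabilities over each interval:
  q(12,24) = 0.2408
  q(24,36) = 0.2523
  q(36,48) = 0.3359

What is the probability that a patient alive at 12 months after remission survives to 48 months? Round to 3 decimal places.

The overall survival probability is (1 − 0.2408) × (1 − 0.2523) × (1 − 0.3359).
= 0.7592 × 0.7477 × 0.6641 = 0.376979.

0.377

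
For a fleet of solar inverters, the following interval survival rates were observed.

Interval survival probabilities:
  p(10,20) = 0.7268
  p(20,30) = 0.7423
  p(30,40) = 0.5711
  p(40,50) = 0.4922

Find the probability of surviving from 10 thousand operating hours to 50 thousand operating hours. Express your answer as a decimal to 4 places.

0.1517

P(survive 10→50) = 0.7268 × 0.7423 × 0.5711 × 0.4922.
= 0.151652.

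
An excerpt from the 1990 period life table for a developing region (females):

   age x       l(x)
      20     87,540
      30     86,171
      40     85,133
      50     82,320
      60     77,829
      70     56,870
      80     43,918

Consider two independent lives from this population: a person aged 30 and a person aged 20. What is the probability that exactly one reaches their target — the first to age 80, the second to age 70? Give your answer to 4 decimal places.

0.4971

p₁ = l(80)/l(30) = 43,918/86,171 = 0.509661; p₂ = l(70)/l(20) = 56,870/87,540 = 0.649646.
P(exactly one) = p₁(1−p₂) + (1−p₁)p₂ = 0.178562 + 0.318547 = 0.497109.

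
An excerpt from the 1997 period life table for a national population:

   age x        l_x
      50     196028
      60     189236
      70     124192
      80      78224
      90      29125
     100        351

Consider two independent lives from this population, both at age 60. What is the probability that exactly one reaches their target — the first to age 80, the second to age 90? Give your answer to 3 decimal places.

p₁ = l_80/l_60 = 78224/189236 = 0.413367; p₂ = l_90/l_60 = 29125/189236 = 0.153908.
P(exactly one) = p₁(1−p₂) + (1−p₁)p₂ = 0.349747 + 0.090288 = 0.440034.

0.440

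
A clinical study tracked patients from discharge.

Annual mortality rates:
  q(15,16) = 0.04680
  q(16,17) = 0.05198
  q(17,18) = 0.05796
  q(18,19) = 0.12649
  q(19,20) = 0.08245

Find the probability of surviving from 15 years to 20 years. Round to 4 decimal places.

0.6823

P(survive 15→20) = (1 − 0.04680) × (1 − 0.05198) × (1 − 0.05796) × (1 − 0.12649) × (1 − 0.08245).
= 0.95320 × 0.94802 × 0.94204 × 0.87351 × 0.91755 = 0.682289.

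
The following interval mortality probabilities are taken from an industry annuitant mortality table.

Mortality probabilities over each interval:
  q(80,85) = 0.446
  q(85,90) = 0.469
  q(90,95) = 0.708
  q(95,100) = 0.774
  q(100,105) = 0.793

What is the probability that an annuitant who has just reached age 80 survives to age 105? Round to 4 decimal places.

0.0040

Chaining the interval survival probabilities: (1 − 0.446) × (1 − 0.469) × (1 − 0.708) × (1 − 0.774) × (1 − 0.793).
= 0.554 × 0.531 × 0.292 × 0.226 × 0.207 = 0.004019.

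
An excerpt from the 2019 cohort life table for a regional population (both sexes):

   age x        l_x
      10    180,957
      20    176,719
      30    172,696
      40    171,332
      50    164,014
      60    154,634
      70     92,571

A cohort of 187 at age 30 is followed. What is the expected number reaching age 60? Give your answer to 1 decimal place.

The relevant probability is 154,634/172,696 = 0.895412.
Expected number = 187 × 0.895412 = 167.4.

167.4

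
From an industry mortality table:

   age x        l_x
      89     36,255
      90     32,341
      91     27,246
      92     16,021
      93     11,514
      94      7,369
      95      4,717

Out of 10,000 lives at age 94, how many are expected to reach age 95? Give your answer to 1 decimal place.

6401.1

The relevant probability is 4,717/7,369 = 0.640114.
Expected number = 10,000 × 0.640114 = 6401.1.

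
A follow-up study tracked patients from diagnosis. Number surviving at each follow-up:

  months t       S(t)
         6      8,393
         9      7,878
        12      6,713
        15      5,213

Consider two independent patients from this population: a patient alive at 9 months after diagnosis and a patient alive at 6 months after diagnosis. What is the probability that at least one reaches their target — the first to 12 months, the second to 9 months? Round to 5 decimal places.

p₁ = S(12)/S(9) = 6,713/7,878 = 0.852120; p₂ = S(9)/S(6) = 7,878/8,393 = 0.938639.
P(at least one) = 1 − (1−p₁)(1−p₂) = 1 − 0.147880 × 0.061361 = 0.990926.

0.99093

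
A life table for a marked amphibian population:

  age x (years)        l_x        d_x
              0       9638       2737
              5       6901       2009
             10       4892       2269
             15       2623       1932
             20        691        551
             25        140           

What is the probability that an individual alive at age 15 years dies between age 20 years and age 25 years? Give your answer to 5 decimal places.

0.21006

This is the probability of reaching 20 but not 25, conditional on being alive at 15: (l_20 − l_25) / l_15.
= (691 − 140) / 2623 = 551 / 2623 = 0.210065.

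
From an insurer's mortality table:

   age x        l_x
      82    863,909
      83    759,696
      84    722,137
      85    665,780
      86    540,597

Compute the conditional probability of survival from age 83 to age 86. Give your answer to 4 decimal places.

We want 3p83 = l_86/l_83.
The conditional survival probability is l_86/l_83 = 540,597/759,696 = 0.711596.

0.7116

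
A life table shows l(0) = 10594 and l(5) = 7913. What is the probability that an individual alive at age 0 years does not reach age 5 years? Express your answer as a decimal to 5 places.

0.25307

P(die before 5 | alive at 0) = 1 − l(5)/l(0) = 1 − 7913/10594 = (2681)/10594 = 0.253068.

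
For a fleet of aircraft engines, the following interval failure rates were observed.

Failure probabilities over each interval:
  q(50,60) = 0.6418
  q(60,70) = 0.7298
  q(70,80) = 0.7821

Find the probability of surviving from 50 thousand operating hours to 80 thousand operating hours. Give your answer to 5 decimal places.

0.02109

The overall survival probability is (1 − 0.6418) × (1 − 0.7298) × (1 − 0.7821).
= 0.3582 × 0.2702 × 0.2179 = 0.021090.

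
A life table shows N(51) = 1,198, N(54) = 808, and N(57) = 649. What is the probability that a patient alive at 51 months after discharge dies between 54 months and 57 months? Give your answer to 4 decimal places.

This is the probability of reaching 54 but not 57, conditional on being alive at 51: (N(54) − N(57)) / N(51).
= (808 − 649) / 1,198 = 159 / 1,198 = 0.132721.

0.1327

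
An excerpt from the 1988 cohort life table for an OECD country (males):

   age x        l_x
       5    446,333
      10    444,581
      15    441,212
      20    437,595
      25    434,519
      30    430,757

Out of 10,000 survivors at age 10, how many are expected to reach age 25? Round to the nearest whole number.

9774

The relevant probability is 434,519/444,581 = 0.977367.
Expected number = 10,000 × 0.977367 = 9774.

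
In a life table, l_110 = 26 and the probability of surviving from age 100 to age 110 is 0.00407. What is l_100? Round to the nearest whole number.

6388

l_100 = l_110 / p = 26 / 0.00407 = 6388.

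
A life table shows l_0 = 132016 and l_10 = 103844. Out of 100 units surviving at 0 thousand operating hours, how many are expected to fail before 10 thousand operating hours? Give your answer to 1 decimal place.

The relevant probability is 1 − 103844/132016 = 0.213398.
Expected number = 100 × 0.213398 = 21.3.

21.3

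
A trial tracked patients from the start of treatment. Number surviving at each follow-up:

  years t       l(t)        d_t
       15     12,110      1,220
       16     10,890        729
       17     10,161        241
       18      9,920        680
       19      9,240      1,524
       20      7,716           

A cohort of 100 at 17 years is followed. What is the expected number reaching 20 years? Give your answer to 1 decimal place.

The relevant probability is 7,716/10,161 = 0.759374.
Expected number = 100 × 0.759374 = 75.9.

75.9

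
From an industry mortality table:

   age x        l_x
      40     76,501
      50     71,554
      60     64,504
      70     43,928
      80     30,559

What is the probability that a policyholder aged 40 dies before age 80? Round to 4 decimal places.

0.6005

P(die before 80 | alive at 40) = 1 − l_80/l_40 = 1 − 30,559/76,501 = (45,942)/76,501 = 0.600541.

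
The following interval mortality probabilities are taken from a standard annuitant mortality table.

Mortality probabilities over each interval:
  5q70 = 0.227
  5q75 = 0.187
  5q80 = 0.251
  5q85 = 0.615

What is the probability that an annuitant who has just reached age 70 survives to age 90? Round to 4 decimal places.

Survival from 70 to 90 is the product of surviving each interval: (1 − 0.227) × (1 − 0.187) × (1 − 0.251) × (1 − 0.615).
= 0.773 × 0.813 × 0.749 × 0.385 = 0.181223.

0.1812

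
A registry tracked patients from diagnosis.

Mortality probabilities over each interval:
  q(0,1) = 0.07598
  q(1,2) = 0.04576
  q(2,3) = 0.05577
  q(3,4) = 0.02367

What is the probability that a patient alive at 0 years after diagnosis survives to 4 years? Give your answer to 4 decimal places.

0.8129

P(survive 0→4) = (1 − 0.07598) × (1 − 0.04576) × (1 − 0.05577) × (1 − 0.02367).
= 0.92402 × 0.95424 × 0.94423 × 0.97633 = 0.812856.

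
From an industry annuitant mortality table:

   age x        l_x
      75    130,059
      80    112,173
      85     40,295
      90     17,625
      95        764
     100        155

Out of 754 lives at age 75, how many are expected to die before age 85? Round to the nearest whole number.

The relevant probability is 1 − 40,295/130,059 = 0.690179.
Expected number = 754 × 0.690179 = 520.

520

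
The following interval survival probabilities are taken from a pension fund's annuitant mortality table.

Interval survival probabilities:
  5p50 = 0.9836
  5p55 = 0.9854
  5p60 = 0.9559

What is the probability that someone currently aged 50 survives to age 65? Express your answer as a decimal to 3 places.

Survival from 50 to 65 is the product of surviving each interval: 0.9836 × 0.9854 × 0.9559.
= 0.926496.

0.926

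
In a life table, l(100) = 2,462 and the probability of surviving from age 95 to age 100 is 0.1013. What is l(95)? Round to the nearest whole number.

24304

l(95) = l(100) / p = 2,462 / 0.1013 = 24304.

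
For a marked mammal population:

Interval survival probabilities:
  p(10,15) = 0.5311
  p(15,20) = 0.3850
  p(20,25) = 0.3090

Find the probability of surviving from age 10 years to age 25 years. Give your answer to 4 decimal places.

The overall survival probability is 0.5311 × 0.3850 × 0.3090.
= 0.063182.

0.0632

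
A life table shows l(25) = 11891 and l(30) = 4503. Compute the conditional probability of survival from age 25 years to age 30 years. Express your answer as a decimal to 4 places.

0.3787

The conditional survival probability is l(30)/l(25) = 4503/11891 = 0.378690.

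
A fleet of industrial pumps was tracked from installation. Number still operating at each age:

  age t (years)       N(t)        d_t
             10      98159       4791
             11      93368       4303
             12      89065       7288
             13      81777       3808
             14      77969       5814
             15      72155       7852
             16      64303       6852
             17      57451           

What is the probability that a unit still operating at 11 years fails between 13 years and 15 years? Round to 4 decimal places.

0.1031

This is the probability of reaching 13 but not 15, conditional on being operational at 11: (N(13) − N(15)) / N(11).
= (81777 − 72155) / 93368 = 9622 / 93368 = 0.103055.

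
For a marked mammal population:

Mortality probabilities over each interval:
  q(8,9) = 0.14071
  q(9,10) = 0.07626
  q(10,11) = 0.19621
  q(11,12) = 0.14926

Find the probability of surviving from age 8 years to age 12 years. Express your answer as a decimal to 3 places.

0.543

P(survive 8→12) = (1 − 0.14071) × (1 − 0.07626) × (1 − 0.19621) × (1 − 0.14926).
= 0.85929 × 0.92374 × 0.80379 × 0.85074 = 0.542786.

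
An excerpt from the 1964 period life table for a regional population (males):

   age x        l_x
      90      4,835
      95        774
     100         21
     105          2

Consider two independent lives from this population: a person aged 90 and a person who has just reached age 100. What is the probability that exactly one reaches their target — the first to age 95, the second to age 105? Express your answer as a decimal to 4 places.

0.2248

p₁ = l_95/l_90 = 774/4,835 = 0.160083; p₂ = l_105/l_100 = 2/21 = 0.095238.
P(exactly one) = p₁(1−p₂) + (1−p₁)p₂ = 0.144837 + 0.079992 = 0.224829.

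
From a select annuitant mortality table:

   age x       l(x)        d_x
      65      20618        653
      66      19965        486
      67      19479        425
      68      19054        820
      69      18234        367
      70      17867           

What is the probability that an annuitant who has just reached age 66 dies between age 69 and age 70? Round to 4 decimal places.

This is the probability of reaching 69 but not 70, conditional on being alive at 66: (l(69) − l(70)) / l(66).
= (18234 − 17867) / 19965 = 367 / 19965 = 0.018382.

0.0184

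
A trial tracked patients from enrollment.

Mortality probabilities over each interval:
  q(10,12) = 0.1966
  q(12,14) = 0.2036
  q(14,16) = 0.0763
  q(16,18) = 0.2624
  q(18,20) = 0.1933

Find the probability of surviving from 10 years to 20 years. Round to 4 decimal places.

P(survive 10→20) = (1 − 0.1966) × (1 − 0.2036) × (1 − 0.0763) × (1 − 0.2624) × (1 − 0.1933).
= 0.8034 × 0.7964 × 0.9237 × 0.7376 × 0.8067 = 0.351663.

0.3517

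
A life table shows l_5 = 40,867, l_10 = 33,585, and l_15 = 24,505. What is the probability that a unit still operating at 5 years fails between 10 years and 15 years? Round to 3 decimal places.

This is the probability of reaching 10 but not 15, conditional on being operational at 5: (l_10 − l_15) / l_5.
= (33,585 − 24,505) / 40,867 = 9,080 / 40,867 = 0.222184.

0.222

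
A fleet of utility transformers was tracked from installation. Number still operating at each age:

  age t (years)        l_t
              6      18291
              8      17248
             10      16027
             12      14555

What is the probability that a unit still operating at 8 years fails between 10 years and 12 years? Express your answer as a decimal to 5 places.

This is the probability of reaching 10 but not 12, conditional on being operational at 8: (l_10 − l_12) / l_8.
= (16027 − 14555) / 17248 = 1472 / 17248 = 0.085343.

0.08534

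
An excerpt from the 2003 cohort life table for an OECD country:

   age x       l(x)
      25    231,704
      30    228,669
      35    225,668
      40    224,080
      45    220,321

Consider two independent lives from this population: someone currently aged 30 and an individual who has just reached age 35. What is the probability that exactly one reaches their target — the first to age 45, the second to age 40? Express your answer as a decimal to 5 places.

p₁ = l(45)/l(30) = 220,321/228,669 = 0.963493; p₂ = l(40)/l(35) = 224,080/225,668 = 0.992963.
P(exactly one) = p₁(1−p₂) + (1−p₁)p₂ = 0.006780 + 0.036250 = 0.043030.

0.04303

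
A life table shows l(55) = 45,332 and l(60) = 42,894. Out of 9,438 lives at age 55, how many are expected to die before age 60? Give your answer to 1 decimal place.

507.6

The relevant probability is 1 − 42,894/45,332 = 0.053781.
Expected number = 9,438 × 0.053781 = 507.6.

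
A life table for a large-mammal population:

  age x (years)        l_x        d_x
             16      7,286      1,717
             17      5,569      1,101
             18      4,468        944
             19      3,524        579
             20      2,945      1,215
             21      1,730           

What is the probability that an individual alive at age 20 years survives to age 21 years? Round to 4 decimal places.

0.5874

The conditional survival probability is l_21/l_20 = 1,730/2,945 = 0.587436.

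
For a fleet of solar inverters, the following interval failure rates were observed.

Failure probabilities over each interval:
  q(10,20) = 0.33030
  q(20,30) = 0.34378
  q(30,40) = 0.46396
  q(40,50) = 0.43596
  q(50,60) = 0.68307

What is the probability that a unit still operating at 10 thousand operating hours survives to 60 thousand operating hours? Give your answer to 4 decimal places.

0.0421

Chaining the interval survival probabilities: (1 − 0.33030) × (1 − 0.34378) × (1 − 0.46396) × (1 − 0.43596) × (1 − 0.68307).
= 0.66970 × 0.65622 × 0.53604 × 0.56404 × 0.31693 = 0.042111.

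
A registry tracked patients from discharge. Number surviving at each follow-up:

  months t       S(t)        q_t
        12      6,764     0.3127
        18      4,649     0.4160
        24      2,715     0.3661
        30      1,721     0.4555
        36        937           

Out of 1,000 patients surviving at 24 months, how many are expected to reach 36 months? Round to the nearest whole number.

The relevant probability is 937/2,715 = 0.345120.
Expected number = 1,000 × 0.345120 = 345.

345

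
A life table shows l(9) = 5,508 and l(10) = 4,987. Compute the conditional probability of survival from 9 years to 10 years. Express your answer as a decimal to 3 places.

The conditional survival probability is l(10)/l(9) = 4,987/5,508 = 0.905410.

0.905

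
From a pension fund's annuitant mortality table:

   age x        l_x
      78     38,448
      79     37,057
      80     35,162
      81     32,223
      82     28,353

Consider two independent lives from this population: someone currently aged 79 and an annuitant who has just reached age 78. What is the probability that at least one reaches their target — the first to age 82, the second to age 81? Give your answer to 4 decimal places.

0.9620

p₁ = l_82/l_79 = 28,353/37,057 = 0.765119; p₂ = l_81/l_78 = 32,223/38,448 = 0.838093.
P(at least one) = 1 − (1−p₁)(1−p₂) = 1 − 0.234881 × 0.161907 = 0.961971.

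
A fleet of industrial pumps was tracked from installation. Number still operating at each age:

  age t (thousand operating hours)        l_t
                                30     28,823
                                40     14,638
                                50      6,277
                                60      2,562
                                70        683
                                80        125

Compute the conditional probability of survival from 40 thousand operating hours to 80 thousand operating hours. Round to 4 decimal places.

0.0085

The conditional survival probability is l_80/l_40 = 125/14,638 = 0.008539.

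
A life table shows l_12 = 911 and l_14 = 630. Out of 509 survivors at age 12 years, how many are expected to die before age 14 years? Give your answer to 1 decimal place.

157.0

The relevant probability is 1 − 630/911 = 0.308452.
Expected number = 509 × 0.308452 = 157.0.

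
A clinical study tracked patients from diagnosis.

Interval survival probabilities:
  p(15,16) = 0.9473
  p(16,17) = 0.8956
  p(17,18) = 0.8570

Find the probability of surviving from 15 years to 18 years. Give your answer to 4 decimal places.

0.7271

Chaining the interval survival probabilities: 0.9473 × 0.8956 × 0.8570.
= 0.727080.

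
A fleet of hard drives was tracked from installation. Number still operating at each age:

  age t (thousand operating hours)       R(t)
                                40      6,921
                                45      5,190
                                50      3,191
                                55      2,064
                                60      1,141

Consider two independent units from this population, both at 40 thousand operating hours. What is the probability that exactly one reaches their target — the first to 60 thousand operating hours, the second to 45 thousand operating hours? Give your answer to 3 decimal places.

p₁ = R(60)/R(40) = 1,141/6,921 = 0.164861; p₂ = R(45)/R(40) = 5,190/6,921 = 0.749892.
P(exactly one) = p₁(1−p₂) + (1−p₁)p₂ = 0.041233 + 0.626264 = 0.667497.

0.667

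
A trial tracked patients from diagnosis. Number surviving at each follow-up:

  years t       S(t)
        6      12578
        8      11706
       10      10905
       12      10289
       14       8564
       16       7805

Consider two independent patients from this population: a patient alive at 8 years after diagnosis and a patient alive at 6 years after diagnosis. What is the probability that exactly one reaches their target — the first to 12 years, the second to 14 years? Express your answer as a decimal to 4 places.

0.3629

p₁ = S(12)/S(8) = 10289/11706 = 0.878951; p₂ = S(14)/S(6) = 8564/12578 = 0.680871.
P(exactly one) = p₁(1−p₂) + (1−p₁)p₂ = 0.280499 + 0.082419 = 0.362918.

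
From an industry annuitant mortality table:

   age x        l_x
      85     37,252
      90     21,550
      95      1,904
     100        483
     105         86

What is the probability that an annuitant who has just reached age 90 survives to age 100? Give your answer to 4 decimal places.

The conditional survival probability is l_100/l_90 = 483/21,550 = 0.022413.

0.0224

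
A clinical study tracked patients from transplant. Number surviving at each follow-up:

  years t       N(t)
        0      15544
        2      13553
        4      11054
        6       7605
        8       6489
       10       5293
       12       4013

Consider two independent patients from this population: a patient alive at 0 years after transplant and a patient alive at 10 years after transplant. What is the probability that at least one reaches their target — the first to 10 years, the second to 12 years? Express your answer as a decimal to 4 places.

0.8405

p₁ = N(10)/N(0) = 5293/15544 = 0.340517; p₂ = N(12)/N(10) = 4013/5293 = 0.758171.
P(at least one) = 1 − (1−p₁)(1−p₂) = 1 − 0.659483 × 0.241829 = 0.840518.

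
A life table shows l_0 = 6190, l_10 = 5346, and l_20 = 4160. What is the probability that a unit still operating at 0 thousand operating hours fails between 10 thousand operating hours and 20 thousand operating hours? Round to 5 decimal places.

0.19160

This is the probability of reaching 10 but not 20, conditional on being operational at 0: (l_10 − l_20) / l_0.
= (5346 − 4160) / 6190 = 1186 / 6190 = 0.191599.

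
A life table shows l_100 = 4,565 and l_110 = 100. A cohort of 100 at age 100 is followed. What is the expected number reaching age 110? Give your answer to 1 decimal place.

The relevant probability is 100/4,565 = 0.021906.
Expected number = 100 × 0.021906 = 2.2.

2.2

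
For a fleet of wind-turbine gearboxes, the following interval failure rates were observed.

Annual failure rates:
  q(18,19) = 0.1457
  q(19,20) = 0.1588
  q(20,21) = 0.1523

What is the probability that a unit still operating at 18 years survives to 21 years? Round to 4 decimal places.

P(survive 18→21) = (1 − 0.1457) × (1 − 0.1588) × (1 − 0.1523).
= 0.8543 × 0.8412 × 0.8477 = 0.609189.

0.6092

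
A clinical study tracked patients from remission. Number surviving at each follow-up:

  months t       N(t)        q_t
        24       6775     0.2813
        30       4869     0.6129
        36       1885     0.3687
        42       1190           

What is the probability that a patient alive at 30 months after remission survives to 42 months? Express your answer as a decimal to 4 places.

The conditional survival probability is N(42)/N(30) = 1190/4869 = 0.244403.

0.2444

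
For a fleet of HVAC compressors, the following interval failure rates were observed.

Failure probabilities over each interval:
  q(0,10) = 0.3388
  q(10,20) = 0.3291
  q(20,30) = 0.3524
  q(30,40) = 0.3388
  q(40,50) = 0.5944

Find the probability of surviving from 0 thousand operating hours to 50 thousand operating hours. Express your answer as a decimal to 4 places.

P(survive 0→50) = (1 − 0.3388) × (1 − 0.3291) × (1 − 0.3524) × (1 − 0.3388) × (1 − 0.5944).
= 0.6612 × 0.6709 × 0.6476 × 0.6612 × 0.4056 = 0.077042.

0.0770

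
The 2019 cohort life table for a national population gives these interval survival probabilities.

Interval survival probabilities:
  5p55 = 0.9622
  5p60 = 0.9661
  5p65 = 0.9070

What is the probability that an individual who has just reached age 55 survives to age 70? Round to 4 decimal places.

0.8431

The overall survival probability is 0.9622 × 0.9661 × 0.9070.
= 0.843130.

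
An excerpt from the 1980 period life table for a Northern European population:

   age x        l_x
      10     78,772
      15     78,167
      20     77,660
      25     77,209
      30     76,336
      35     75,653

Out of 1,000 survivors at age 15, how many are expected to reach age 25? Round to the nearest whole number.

988

The relevant probability is 77,209/78,167 = 0.987744.
Expected number = 1,000 × 0.987744 = 988.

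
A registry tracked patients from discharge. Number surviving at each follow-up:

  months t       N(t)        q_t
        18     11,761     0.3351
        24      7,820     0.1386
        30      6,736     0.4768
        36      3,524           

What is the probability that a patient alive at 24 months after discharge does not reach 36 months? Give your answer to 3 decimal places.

P(die before 36 | alive at 24) = 1 − N(36)/N(24) = 1 − 3,524/7,820 = (4,296)/7,820 = 0.549361.

0.549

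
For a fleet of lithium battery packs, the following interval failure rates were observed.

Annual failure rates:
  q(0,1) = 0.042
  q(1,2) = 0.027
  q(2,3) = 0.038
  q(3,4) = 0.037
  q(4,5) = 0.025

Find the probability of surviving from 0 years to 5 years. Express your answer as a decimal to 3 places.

The overall survival probability is (1 − 0.042) × (1 − 0.027) × (1 − 0.038) × (1 − 0.037) × (1 − 0.025).
= 0.958 × 0.973 × 0.962 × 0.963 × 0.975 = 0.841946.

0.842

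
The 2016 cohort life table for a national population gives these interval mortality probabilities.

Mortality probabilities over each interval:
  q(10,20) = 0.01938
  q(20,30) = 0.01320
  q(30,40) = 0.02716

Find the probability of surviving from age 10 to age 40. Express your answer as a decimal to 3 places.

Survival from 10 to 40 is the product of surviving each interval: (1 − 0.01938) × (1 − 0.01320) × (1 − 0.02716).
= 0.98062 × 0.98680 × 0.97284 = 0.941394.

0.941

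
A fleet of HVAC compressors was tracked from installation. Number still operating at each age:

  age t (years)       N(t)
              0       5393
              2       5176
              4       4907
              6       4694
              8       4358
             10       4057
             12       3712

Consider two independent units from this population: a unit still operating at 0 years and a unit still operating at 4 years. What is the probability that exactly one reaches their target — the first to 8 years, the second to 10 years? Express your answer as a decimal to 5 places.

0.29865

p₁ = N(8)/N(0) = 4358/5393 = 0.808085; p₂ = N(10)/N(4) = 4057/4907 = 0.826778.
P(exactly one) = p₁(1−p₂) + (1−p₁)p₂ = 0.139978 + 0.158671 = 0.298649.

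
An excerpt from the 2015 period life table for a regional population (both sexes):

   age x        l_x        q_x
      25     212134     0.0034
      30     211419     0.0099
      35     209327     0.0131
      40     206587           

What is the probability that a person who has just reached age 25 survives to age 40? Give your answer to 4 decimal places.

The conditional survival probability is l_40/l_25 = 206587/212134 = 0.973851.

0.9739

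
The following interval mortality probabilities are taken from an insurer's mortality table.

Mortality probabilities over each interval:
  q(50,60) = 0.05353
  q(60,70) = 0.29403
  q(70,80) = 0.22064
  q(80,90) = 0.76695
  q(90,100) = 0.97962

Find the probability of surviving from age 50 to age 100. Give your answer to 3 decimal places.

P(survive 50→100) = (1 − 0.05353) × (1 − 0.29403) × (1 − 0.22064) × (1 − 0.76695) × (1 − 0.97962).
= 0.94647 × 0.70597 × 0.77936 × 0.23305 × 0.02038 = 0.002473.

0.002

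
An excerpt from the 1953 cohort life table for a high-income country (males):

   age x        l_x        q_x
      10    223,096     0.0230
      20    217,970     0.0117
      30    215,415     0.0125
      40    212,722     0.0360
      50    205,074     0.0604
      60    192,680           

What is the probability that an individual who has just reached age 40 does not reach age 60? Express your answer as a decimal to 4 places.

P(die before 60 | alive at 40) = 1 − l_60/l_40 = 1 − 192,680/212,722 = (20,042)/212,722 = 0.094217.

0.0942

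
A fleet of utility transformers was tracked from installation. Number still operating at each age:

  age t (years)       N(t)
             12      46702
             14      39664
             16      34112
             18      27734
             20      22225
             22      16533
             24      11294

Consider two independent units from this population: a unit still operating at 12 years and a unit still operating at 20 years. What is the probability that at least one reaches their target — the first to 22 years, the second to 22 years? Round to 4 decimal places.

p₁ = N(22)/N(12) = 16533/46702 = 0.354011; p₂ = N(22)/N(20) = 16533/22225 = 0.743892.
P(at least one) = 1 − (1−p₁)(1−p₂) = 1 − 0.645989 × 0.256108 = 0.834557.

0.8346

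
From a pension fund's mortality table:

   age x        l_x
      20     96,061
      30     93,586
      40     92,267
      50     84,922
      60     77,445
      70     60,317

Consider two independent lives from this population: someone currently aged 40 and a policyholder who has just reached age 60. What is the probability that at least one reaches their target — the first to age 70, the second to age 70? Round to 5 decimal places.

0.92342

p₁ = l_70/l_40 = 60,317/92,267 = 0.653722; p₂ = l_70/l_60 = 60,317/77,445 = 0.778837.
P(at least one) = 1 − (1−p₁)(1−p₂) = 1 − 0.346278 × 0.221163 = 0.923416.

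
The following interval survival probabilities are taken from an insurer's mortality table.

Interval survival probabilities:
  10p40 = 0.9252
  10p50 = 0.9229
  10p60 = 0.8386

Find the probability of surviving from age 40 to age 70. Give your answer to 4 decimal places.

Survival from 40 to 70 is the product of surviving each interval: 0.9252 × 0.9229 × 0.8386.
= 0.716053.

0.7161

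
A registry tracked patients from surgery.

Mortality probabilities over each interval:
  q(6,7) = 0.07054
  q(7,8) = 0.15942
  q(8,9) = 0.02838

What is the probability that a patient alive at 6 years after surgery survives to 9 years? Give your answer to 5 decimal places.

P(survive 6→9) = (1 − 0.07054) × (1 − 0.15942) × (1 − 0.02838).
= 0.92946 × 0.84058 × 0.97162 = 0.759113.

0.75911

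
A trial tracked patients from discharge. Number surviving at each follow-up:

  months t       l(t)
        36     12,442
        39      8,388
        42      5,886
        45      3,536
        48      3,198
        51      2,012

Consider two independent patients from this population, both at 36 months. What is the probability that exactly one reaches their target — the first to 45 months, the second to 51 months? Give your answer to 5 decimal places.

0.35399

p₁ = l(45)/l(36) = 3,536/12,442 = 0.284199; p₂ = l(51)/l(36) = 2,012/12,442 = 0.161710.
P(exactly one) = p₁(1−p₂) + (1−p₁)p₂ = 0.238241 + 0.115752 = 0.353993.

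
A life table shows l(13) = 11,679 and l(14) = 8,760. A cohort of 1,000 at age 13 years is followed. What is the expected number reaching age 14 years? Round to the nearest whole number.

The relevant probability is 8,760/11,679 = 0.750064.
Expected number = 1,000 × 0.750064 = 750.

750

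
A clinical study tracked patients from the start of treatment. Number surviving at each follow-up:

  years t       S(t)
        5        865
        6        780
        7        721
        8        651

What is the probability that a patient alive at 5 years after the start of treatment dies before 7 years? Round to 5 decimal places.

P(die before 7 | alive at 5) = 1 − S(7)/S(5) = 1 − 721/865 = (144)/865 = 0.166474.

0.16647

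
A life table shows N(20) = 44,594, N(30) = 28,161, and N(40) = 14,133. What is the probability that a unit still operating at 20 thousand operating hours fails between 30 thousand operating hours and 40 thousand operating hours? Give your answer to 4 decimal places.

0.3146

This is the probability of reaching 30 but not 40, conditional on being operational at 20: (N(30) − N(40)) / N(20).
= (28,161 − 14,133) / 44,594 = 14,028 / 44,594 = 0.314571.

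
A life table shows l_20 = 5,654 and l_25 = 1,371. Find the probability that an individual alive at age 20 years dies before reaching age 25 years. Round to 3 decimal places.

0.758

P(die before 25 | alive at 20) = 1 − l_25/l_20 = 1 − 1,371/5,654 = (4,283)/5,654 = 0.757517.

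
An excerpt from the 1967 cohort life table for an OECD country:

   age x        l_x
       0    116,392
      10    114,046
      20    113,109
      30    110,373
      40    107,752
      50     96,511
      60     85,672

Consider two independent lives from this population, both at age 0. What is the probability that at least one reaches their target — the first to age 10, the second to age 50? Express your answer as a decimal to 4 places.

p₁ = l_10/l_0 = 114,046/116,392 = 0.979844; p₂ = l_50/l_0 = 96,511/116,392 = 0.829189.
P(at least one) = 1 − (1−p₁)(1−p₂) = 1 − 0.020156 × 0.170811 = 0.996557.

0.9966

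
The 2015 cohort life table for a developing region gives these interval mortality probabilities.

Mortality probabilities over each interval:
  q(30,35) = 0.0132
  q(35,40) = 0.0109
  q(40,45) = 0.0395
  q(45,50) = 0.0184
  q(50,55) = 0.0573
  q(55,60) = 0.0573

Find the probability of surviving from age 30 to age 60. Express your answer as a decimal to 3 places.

Chaining the interval survival probabilities: (1 − 0.0132) × (1 − 0.0109) × (1 − 0.0395) × (1 − 0.0184) × (1 − 0.0573) × (1 − 0.0573).
= 0.9868 × 0.9891 × 0.9605 × 0.9816 × 0.9427 × 0.9427 = 0.817802.

0.818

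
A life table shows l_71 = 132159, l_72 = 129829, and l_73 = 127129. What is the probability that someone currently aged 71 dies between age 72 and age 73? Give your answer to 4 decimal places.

This is the probability of reaching 72 but not 73, conditional on being alive at 71: (l_72 − l_73) / l_71.
= (129829 − 127129) / 132159 = 2700 / 132159 = 0.020430.

0.0204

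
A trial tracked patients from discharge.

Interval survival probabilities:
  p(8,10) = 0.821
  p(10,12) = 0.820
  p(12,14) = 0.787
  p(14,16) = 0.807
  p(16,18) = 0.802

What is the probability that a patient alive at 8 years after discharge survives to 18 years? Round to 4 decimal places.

0.3429

The overall survival probability is 0.821 × 0.820 × 0.787 × 0.807 × 0.802.
= 0.342910.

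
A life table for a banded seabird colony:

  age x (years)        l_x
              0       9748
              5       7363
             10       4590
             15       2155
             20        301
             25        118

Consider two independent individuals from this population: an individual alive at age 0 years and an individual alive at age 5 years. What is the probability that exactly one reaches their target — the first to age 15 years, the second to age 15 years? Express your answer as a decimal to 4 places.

0.3843

p₁ = l_15/l_0 = 2155/9748 = 0.221071; p₂ = l_15/l_5 = 2155/7363 = 0.292680.
P(exactly one) = p₁(1−p₂) + (1−p₁)p₂ = 0.156368 + 0.227977 = 0.384345.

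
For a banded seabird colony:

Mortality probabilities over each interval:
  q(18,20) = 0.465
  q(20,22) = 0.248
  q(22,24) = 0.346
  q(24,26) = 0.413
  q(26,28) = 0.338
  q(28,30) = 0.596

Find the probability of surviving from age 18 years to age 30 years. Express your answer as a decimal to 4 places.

0.0413

The overall survival probability is (1 − 0.465) × (1 − 0.248) × (1 − 0.346) × (1 − 0.413) × (1 − 0.338) × (1 − 0.596).
= 0.535 × 0.752 × 0.654 × 0.587 × 0.662 × 0.404 = 0.041307.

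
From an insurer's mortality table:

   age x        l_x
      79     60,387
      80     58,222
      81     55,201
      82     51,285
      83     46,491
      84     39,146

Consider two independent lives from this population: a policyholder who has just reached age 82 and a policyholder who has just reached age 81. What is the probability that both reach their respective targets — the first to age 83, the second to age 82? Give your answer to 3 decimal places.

0.842

p₁ = l_83/l_82 = 46,491/51,285 = 0.906522; p₂ = l_82/l_81 = 51,285/55,201 = 0.929059.
P(both) = p₁ × p₂ = 0.906522 × 0.929059 = 0.842212.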